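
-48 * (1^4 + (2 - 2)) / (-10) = 24 / 5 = 4.80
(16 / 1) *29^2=13456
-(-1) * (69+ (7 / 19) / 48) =62935 / 912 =69.01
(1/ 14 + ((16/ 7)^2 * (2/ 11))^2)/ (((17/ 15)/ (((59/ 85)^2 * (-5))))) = -5908555413/ 2854659346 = -2.07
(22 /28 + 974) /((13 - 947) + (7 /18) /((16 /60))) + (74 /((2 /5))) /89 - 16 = -208685409 /13943363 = -14.97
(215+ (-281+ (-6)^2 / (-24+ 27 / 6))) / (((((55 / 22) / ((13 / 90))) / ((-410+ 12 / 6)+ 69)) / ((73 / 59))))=2425206 / 1475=1644.21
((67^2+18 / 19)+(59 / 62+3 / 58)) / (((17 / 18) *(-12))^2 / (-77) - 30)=-53159980797 / 374859626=-141.81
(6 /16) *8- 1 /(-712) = 2137 /712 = 3.00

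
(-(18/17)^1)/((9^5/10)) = -20/111537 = -0.00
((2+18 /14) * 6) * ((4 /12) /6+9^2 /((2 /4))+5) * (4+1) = 345805 /21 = 16466.90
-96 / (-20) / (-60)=-2 / 25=-0.08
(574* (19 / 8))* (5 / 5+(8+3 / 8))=408975 / 32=12780.47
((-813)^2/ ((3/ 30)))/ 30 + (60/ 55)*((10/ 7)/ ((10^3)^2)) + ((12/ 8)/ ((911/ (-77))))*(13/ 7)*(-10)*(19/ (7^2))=2704635766819131/ 12275725000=220323.91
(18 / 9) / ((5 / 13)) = 26 / 5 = 5.20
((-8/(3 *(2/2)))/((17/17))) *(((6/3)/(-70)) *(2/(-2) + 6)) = 8/21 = 0.38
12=12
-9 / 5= -1.80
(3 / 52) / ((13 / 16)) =12 / 169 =0.07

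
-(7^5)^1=-16807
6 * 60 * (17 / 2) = 3060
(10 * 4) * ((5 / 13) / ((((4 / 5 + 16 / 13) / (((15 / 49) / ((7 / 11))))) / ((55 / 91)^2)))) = 3781250 / 2840383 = 1.33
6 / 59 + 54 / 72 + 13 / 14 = 2941 / 1652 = 1.78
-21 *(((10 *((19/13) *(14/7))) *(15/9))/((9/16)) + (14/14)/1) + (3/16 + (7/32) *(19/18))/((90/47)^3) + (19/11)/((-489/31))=-18007642363948013/9787542336000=-1839.85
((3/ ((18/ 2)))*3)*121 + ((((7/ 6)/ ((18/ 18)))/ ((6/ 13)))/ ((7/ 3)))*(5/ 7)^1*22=138.02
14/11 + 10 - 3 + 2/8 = 375/44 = 8.52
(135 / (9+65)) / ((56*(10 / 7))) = 27 / 1184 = 0.02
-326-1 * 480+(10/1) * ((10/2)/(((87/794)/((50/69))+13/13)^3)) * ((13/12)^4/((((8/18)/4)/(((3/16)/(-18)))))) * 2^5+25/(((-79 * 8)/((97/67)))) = -102754011479719606335481/109141462989714011976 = -941.48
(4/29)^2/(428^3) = 1/4121044652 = 0.00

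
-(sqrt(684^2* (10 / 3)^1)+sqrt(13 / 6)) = -228* sqrt(30)- sqrt(78) / 6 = -1250.28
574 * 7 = 4018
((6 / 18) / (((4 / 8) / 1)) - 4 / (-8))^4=2401 / 1296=1.85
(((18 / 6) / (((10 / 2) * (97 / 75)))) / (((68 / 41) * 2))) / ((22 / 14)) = 0.09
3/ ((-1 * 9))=-1/ 3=-0.33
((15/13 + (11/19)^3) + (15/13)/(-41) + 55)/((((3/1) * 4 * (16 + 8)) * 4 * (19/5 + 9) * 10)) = 8579017/22461523968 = 0.00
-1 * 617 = -617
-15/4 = -3.75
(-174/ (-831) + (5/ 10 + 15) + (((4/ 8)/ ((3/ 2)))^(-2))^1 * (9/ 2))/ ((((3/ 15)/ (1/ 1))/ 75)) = 5838750/ 277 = 21078.52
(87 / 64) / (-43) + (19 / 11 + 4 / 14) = 419861 / 211904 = 1.98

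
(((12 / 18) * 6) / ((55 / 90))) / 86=36 / 473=0.08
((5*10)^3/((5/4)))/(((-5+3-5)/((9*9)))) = -8100000/7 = -1157142.86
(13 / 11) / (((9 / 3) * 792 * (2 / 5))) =65 / 52272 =0.00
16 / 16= 1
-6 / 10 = -3 / 5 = -0.60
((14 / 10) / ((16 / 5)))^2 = 49 / 256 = 0.19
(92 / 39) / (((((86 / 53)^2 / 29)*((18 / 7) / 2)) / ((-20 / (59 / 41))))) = -10754481220 / 38290941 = -280.86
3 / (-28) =-3 / 28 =-0.11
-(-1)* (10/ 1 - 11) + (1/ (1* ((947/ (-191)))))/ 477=-1.00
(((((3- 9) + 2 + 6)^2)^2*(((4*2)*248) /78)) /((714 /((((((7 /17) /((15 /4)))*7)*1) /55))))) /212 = 55552 /1478473425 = 0.00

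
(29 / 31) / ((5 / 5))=29 / 31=0.94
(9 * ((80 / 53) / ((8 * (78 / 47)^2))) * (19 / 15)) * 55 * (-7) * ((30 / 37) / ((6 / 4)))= -161588350 / 994227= -162.53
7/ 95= 0.07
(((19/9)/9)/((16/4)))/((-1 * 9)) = -19/2916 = -0.01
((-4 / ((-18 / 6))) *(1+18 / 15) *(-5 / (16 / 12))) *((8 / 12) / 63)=-22 / 189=-0.12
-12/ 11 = -1.09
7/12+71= 859/12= 71.58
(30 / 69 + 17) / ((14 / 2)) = 401 / 161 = 2.49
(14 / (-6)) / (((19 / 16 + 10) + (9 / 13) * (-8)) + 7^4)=-1456 / 1501749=-0.00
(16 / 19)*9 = 144 / 19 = 7.58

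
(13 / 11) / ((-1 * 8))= -13 / 88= -0.15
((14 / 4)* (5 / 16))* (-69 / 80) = -0.94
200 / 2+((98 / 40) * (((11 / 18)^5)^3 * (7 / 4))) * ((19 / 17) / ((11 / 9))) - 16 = 85639833054819334345117 / 1019492359823260385280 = 84.00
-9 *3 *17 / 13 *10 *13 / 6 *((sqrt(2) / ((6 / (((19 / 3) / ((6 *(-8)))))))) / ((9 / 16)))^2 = -30685 / 13122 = -2.34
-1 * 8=-8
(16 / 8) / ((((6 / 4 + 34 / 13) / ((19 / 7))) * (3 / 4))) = 3952 / 2247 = 1.76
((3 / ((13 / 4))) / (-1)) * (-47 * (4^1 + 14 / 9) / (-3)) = -9400 / 117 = -80.34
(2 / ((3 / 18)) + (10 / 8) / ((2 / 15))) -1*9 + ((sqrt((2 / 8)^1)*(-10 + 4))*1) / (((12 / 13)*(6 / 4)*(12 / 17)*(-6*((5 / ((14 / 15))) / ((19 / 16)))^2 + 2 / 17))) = 2519419675 / 203176368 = 12.40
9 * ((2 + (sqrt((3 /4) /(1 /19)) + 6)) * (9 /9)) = 105.97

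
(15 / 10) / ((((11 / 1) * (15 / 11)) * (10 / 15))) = 3 / 20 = 0.15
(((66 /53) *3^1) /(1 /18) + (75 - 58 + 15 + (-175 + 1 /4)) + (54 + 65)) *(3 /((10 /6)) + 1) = 64547 /530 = 121.79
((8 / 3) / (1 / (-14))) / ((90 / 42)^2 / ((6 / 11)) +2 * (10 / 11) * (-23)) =120736 / 108015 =1.12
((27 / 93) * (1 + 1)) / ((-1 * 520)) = -9 / 8060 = -0.00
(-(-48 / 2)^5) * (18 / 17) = 143327232 / 17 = 8431013.65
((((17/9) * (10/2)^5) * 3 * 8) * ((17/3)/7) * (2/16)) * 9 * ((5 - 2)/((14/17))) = 46059375/98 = 469993.62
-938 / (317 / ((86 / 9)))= -80668 / 2853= -28.27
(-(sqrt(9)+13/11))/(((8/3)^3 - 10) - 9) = 1242/11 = 112.91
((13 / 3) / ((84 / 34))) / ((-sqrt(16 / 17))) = -221 *sqrt(17) / 504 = -1.81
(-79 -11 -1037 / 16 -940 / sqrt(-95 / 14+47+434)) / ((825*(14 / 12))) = -2477 / 15400 -376*sqrt(92946) / 2556015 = -0.21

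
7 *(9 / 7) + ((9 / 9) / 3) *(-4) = 23 / 3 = 7.67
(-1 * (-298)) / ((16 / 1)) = 149 / 8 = 18.62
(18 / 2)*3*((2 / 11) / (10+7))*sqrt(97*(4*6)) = 108*sqrt(582) / 187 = 13.93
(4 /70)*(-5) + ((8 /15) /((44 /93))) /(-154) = -1241 /4235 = -0.29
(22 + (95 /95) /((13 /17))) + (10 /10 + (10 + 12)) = 602 /13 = 46.31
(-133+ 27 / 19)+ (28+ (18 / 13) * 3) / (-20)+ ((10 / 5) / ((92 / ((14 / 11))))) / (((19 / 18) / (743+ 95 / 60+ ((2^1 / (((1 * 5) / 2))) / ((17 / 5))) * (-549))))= -56524458 / 482885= -117.06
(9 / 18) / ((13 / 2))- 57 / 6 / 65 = -9 / 130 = -0.07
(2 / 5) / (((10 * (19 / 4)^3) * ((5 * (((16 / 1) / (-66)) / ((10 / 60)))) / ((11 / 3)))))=-484 / 2572125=-0.00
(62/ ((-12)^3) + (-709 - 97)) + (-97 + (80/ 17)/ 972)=-119373479/ 132192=-903.03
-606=-606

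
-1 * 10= -10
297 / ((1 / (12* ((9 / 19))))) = 32076 / 19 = 1688.21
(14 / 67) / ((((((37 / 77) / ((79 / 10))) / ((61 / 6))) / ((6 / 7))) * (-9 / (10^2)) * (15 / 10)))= -14842520 / 66933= -221.75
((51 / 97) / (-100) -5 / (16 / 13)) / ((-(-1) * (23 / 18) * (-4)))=1420461 / 1784800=0.80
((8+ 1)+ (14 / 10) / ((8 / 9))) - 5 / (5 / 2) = 343 / 40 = 8.58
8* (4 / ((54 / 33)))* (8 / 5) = 1408 / 45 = 31.29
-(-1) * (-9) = -9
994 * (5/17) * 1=4970/17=292.35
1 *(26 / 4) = 13 / 2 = 6.50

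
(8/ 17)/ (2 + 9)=8/ 187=0.04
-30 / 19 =-1.58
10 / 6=5 / 3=1.67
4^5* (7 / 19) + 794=22254 / 19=1171.26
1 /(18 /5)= 5 /18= 0.28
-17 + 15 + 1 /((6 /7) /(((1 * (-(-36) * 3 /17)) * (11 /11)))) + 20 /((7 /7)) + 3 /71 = 30723 /1207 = 25.45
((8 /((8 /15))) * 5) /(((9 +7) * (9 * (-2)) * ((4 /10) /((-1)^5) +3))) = -125 /1248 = -0.10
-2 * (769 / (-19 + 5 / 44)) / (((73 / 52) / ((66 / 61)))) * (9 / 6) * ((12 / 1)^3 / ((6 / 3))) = 100332131328 / 1233481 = 81340.64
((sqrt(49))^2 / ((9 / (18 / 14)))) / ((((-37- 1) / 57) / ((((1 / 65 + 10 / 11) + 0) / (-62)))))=13881 / 88660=0.16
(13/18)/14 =0.05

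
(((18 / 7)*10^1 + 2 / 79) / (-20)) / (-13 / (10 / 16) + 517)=-7117 / 2743986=-0.00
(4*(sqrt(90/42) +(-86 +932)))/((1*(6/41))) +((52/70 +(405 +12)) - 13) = 23568.75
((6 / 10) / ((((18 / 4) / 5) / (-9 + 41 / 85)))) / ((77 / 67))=-97016 / 19635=-4.94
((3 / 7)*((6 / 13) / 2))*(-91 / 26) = -0.35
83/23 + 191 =4476/23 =194.61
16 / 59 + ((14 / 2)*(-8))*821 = -2712568 / 59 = -45975.73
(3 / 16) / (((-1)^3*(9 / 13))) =-13 / 48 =-0.27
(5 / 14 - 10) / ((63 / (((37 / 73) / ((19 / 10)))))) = -2775 / 67963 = -0.04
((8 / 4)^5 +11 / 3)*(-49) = -5243 / 3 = -1747.67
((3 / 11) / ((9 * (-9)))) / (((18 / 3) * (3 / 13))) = -13 / 5346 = -0.00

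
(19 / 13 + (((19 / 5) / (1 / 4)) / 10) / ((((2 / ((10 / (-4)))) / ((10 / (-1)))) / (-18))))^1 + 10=-4297 / 13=-330.54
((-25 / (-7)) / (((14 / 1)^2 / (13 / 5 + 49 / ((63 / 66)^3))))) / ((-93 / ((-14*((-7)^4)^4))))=26982136063193395 / 5022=5372786950058.42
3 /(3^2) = 1 /3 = 0.33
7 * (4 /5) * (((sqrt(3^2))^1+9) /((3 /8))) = 896 /5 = 179.20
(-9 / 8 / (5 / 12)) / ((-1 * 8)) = 27 / 80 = 0.34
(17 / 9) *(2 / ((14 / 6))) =34 / 21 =1.62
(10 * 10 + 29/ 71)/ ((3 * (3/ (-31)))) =-220999/ 639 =-345.85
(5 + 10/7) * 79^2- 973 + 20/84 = 822107/21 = 39147.95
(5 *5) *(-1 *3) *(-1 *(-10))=-750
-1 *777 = -777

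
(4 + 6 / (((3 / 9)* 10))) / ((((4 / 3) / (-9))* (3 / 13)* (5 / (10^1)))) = -3393 / 10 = -339.30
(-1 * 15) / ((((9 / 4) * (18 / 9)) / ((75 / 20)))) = -25 / 2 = -12.50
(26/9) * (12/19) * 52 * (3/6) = 2704/57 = 47.44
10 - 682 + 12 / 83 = -55764 / 83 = -671.86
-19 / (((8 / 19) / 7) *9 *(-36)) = 2527 / 2592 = 0.97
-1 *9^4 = -6561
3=3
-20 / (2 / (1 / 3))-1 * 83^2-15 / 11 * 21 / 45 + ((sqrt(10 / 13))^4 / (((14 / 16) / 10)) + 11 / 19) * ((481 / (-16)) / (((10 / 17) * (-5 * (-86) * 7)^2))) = -570122628631126841 / 82710740112000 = -6892.97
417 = 417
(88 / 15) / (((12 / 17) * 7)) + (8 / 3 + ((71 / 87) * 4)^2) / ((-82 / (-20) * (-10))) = 9366494 / 10861515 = 0.86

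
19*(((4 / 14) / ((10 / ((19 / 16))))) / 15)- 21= -176039 / 8400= -20.96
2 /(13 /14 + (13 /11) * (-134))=-308 /24245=-0.01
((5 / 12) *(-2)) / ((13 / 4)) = -10 / 39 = -0.26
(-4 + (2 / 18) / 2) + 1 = -2.94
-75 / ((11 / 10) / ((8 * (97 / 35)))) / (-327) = 38800 / 8393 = 4.62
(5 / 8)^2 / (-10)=-0.04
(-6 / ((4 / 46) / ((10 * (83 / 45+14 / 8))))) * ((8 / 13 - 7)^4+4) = -707927339765 / 171366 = -4131083.99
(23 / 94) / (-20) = -23 / 1880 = -0.01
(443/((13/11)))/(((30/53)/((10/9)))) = 258269/351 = 735.81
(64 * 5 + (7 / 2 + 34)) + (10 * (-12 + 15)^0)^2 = 915 / 2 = 457.50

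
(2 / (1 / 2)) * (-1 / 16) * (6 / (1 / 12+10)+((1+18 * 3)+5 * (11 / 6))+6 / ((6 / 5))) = -50647 / 2904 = -17.44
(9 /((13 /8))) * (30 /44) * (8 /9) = 3.36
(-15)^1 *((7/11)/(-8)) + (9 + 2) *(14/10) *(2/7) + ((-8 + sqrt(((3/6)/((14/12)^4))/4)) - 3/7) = -8733/3080 + 9 *sqrt(2)/49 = -2.58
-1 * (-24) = 24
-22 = -22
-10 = -10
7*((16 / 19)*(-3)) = -336 / 19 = -17.68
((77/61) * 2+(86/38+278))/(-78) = -327751/90402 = -3.63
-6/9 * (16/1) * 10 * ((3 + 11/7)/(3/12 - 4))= 8192/63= 130.03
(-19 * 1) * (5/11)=-95/11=-8.64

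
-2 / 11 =-0.18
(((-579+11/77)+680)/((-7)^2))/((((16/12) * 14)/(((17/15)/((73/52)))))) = 78234/876365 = 0.09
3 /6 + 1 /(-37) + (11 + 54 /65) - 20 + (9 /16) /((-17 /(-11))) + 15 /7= -23763023 /4579120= -5.19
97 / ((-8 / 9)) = -873 / 8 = -109.12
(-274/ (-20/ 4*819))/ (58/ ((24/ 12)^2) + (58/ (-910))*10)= 548/ 113535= 0.00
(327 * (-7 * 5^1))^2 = 130988025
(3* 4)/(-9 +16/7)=-84/47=-1.79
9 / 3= 3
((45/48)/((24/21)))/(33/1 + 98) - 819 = -13732887/16768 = -818.99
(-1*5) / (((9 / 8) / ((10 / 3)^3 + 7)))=-47560 / 243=-195.72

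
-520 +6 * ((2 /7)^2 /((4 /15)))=-25390 /49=-518.16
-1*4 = -4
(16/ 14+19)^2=19881/ 49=405.73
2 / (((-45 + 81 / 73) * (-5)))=73 / 8010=0.01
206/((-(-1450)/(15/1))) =309/145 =2.13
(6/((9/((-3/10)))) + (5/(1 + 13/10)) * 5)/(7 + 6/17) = 20859/14375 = 1.45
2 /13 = 0.15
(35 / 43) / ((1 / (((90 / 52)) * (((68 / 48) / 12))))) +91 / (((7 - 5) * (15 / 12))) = 3270491 / 89440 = 36.57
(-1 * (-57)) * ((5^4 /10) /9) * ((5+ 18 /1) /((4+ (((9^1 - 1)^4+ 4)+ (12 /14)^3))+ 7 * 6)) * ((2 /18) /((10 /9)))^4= 149891 /682701120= 0.00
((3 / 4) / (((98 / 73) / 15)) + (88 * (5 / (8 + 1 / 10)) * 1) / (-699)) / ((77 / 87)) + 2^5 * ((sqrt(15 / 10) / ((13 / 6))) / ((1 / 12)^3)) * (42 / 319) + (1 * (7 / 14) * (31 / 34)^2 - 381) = -7639024595113 / 20579062581 + 6967296 * sqrt(6) / 4147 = 3744.14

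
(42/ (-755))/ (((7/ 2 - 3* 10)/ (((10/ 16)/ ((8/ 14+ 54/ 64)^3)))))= 118013952/ 254935669039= 0.00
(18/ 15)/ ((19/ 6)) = 36/ 95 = 0.38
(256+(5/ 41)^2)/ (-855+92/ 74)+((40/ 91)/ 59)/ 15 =-256052702327/ 855299562663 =-0.30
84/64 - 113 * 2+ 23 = -3227/16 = -201.69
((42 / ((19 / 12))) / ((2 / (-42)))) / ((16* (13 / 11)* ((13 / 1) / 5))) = -72765 / 6422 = -11.33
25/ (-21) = -25/ 21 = -1.19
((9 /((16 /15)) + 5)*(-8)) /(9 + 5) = -215 /28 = -7.68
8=8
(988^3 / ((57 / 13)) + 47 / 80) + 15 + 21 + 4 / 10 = 52789876397 / 240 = 219957818.32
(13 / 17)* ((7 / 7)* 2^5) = 416 / 17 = 24.47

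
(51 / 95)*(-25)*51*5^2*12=-3901500 / 19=-205342.11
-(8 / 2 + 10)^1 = -14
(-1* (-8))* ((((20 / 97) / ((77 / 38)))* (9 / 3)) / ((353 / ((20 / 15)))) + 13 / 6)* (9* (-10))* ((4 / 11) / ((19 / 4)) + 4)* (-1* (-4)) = -14024661989760 / 551040413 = -25451.24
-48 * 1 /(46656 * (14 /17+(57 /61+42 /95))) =-98515 /210670308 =-0.00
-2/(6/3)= -1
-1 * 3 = -3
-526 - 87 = -613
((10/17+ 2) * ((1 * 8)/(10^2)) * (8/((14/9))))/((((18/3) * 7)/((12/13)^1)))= 6336/270725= 0.02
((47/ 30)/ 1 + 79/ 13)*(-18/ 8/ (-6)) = 2981/ 1040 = 2.87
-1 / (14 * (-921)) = 1 / 12894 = 0.00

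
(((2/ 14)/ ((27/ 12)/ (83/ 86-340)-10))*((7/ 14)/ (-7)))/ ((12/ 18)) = 0.00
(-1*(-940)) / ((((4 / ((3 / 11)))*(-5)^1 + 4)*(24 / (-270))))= 31725 / 208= 152.52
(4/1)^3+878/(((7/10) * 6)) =5734/21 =273.05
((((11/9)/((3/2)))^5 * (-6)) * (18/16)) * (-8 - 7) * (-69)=-2509.22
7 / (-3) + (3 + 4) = 14 / 3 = 4.67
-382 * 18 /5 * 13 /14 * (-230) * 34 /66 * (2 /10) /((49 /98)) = 60520.71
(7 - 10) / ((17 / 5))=-15 / 17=-0.88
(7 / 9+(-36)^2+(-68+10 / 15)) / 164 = 11065 / 1476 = 7.50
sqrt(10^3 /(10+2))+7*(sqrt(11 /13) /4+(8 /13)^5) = 229376 /371293+7*sqrt(143) /52+5*sqrt(30) /3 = 11.36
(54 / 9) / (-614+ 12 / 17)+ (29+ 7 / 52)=607311 / 20852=29.12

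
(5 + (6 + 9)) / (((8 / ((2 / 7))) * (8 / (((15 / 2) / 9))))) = 0.07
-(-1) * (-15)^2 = 225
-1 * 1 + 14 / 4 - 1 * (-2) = 9 / 2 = 4.50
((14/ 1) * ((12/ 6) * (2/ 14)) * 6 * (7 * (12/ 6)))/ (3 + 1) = 84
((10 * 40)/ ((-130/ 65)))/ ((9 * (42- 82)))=5/ 9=0.56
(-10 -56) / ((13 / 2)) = -132 / 13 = -10.15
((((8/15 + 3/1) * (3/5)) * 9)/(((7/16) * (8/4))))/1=3816/175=21.81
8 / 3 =2.67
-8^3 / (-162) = 256 / 81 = 3.16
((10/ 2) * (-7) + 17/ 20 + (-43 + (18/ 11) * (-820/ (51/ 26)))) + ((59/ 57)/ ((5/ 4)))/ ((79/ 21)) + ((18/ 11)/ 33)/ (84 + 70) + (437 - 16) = -323323005723/ 950967556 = -339.99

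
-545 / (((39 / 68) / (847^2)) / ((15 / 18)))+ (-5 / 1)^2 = -66467940925 / 117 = -568102059.19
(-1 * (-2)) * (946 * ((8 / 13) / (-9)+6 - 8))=-457864 / 117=-3913.37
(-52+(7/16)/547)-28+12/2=-647641/8752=-74.00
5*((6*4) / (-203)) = -120 / 203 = -0.59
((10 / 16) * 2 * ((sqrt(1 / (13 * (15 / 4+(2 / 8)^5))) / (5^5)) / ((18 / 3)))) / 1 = 4 * sqrt(49933) / 93624375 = 0.00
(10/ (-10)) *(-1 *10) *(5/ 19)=50/ 19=2.63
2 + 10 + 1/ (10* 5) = 601/ 50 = 12.02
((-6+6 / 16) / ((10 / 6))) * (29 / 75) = -261 / 200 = -1.30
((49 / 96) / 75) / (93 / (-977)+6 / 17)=813841 / 30823200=0.03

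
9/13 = 0.69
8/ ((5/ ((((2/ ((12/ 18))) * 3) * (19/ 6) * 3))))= 684/ 5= 136.80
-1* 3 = -3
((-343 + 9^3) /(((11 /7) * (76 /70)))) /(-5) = -9457 /209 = -45.25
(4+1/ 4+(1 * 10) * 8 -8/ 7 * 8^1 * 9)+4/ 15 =2.23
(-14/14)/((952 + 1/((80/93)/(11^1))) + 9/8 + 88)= -80/84313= -0.00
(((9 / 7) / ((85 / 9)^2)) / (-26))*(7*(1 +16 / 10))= -729 / 72250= -0.01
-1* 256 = -256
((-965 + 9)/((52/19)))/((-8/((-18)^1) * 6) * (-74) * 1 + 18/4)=27246/15041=1.81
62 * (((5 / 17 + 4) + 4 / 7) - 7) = -15748 / 119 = -132.34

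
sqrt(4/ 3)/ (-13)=-2 *sqrt(3)/ 39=-0.09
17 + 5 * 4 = 37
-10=-10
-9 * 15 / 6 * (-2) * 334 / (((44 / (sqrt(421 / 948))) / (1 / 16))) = 2505 * sqrt(99777) / 55616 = 14.23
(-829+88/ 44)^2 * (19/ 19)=683929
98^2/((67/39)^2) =14607684/4489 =3254.11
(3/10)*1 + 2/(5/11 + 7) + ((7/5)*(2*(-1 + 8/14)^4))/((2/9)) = 139697/140630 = 0.99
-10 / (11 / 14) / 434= -10 / 341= -0.03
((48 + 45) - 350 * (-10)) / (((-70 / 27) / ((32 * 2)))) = -3104352 / 35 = -88695.77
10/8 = 5/4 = 1.25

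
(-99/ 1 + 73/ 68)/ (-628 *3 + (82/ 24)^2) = 239724/ 4583455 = 0.05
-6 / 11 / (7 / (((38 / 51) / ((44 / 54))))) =-1026 / 14399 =-0.07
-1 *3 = -3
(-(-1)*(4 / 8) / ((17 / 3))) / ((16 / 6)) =0.03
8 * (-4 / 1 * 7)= -224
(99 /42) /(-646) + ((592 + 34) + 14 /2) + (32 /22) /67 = 4219336307 /6665428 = 633.02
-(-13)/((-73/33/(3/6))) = -429/146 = -2.94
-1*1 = -1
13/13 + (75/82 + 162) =13441/82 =163.91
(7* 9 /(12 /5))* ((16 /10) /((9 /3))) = 14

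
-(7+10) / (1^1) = -17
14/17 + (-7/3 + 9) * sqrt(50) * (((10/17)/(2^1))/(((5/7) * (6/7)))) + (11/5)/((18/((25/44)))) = 23.54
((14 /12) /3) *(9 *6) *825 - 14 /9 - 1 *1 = 155902 /9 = 17322.44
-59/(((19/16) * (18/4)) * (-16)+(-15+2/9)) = 1062/1805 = 0.59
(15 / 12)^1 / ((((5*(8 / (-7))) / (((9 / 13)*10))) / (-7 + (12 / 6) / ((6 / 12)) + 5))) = -3.03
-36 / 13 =-2.77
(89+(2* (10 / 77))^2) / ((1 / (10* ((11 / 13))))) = 5280810 / 7007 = 753.65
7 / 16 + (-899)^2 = 12931223 / 16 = 808201.44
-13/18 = -0.72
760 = 760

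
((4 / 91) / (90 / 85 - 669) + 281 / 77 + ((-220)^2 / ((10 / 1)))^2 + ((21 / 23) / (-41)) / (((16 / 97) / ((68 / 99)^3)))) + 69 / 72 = 2812458046874293379839 / 120059144651160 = 23425604.56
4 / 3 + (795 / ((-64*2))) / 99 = 1789 / 1408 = 1.27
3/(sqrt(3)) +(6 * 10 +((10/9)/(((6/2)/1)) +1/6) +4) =sqrt(3) +3485/54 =66.27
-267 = -267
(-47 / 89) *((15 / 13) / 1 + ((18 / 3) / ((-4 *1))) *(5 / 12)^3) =-735785 / 1332864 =-0.55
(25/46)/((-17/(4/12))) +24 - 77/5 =8.59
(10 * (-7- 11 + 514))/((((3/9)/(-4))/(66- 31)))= -2083200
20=20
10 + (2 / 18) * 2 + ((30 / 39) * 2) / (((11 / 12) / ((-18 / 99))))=9.92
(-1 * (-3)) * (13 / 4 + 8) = 135 / 4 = 33.75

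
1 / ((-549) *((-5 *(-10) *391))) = -0.00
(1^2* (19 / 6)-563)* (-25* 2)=83975 / 3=27991.67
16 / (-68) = -4 / 17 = -0.24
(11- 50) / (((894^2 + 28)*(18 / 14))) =-0.00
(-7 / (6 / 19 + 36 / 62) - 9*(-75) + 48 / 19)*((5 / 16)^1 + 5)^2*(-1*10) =-242709677875 / 1284096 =-189012.10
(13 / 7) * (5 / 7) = 1.33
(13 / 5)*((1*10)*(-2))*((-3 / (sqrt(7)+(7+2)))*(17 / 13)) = 918 / 37 - 102*sqrt(7) / 37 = 17.52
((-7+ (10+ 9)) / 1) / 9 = 4 / 3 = 1.33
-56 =-56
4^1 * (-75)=-300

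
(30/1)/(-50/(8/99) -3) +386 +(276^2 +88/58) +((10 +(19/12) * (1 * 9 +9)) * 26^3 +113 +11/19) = 344115851884/456779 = 753353.05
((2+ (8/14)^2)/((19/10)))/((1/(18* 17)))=18360/49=374.69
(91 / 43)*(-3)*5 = -1365 / 43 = -31.74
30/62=15/31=0.48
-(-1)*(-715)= -715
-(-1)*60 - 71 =-11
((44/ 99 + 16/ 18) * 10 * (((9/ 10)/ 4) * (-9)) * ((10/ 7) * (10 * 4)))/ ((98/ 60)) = -324000/ 343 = -944.61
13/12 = 1.08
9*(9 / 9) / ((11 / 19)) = 171 / 11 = 15.55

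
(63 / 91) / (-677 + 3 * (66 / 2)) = -9 / 7514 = -0.00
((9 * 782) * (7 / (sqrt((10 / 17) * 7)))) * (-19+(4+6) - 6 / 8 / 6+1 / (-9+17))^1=-31671 * sqrt(1190) / 5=-218506.95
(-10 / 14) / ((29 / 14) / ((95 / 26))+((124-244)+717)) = -475 / 397382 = -0.00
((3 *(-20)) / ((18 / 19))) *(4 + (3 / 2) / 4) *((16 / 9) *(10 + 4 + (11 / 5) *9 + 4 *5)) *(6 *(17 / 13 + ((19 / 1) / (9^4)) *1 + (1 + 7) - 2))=-892338485360 / 767637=-1162448.51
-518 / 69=-7.51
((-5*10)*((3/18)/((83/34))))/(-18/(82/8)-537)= 0.01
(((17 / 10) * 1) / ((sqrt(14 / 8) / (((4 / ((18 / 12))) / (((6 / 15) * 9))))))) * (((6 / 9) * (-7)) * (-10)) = 44.42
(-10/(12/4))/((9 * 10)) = -1/27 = -0.04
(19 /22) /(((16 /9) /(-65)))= -11115 /352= -31.58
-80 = -80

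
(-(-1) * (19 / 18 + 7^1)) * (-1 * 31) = -4495 / 18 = -249.72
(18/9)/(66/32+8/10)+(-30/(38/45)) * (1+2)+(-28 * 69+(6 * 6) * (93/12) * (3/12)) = -34253339/17404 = -1968.13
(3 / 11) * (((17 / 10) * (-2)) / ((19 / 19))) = -51 / 55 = -0.93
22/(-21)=-22/21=-1.05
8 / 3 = 2.67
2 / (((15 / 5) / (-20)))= -40 / 3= -13.33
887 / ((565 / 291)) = 456.84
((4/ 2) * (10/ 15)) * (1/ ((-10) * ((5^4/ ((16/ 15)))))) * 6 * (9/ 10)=-96/ 78125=-0.00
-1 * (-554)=554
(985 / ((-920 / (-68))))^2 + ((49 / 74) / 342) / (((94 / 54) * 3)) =185290653381 / 34957378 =5300.47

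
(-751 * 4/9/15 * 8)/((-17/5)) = 24032/459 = 52.36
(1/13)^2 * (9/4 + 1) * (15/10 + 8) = 19/104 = 0.18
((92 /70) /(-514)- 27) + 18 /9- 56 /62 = -7223698 /278845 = -25.91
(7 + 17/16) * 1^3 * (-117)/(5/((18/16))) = -135837/640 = -212.25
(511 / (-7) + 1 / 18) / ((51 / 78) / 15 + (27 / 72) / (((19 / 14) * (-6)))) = 6486220 / 219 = 29617.44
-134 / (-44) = 67 / 22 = 3.05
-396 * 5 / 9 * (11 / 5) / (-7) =484 / 7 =69.14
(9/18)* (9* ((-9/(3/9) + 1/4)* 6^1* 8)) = -5778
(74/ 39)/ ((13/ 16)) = 1184/ 507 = 2.34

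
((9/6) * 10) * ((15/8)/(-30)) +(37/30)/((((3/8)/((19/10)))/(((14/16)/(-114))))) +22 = 226957/10800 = 21.01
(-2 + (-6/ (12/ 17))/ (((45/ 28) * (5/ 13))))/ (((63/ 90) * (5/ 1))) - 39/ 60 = -32447/ 6300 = -5.15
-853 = -853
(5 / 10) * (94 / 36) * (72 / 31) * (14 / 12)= 329 / 93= 3.54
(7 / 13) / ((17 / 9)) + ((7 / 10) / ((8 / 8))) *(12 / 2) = 4956 / 1105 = 4.49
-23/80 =-0.29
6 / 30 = 1 / 5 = 0.20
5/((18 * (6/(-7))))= -35/108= -0.32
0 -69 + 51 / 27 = -604 / 9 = -67.11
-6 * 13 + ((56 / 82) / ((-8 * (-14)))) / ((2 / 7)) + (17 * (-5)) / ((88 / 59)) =-243481 / 1804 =-134.97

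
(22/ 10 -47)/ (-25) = 224/ 125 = 1.79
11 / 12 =0.92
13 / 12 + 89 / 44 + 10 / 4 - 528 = -17239 / 33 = -522.39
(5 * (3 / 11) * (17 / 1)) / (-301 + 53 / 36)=-9180 / 118613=-0.08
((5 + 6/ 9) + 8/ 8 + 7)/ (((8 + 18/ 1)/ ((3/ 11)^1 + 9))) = 697/ 143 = 4.87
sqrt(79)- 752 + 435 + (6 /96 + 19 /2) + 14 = -4695 /16 + sqrt(79) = -284.55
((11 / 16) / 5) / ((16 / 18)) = 99 / 640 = 0.15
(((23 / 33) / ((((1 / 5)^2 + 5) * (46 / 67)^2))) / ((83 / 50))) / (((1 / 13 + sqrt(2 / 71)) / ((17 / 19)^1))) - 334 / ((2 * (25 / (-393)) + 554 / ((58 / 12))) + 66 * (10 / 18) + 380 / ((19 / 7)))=-56581101847370447 / 33405481583740728 + 8060560625 * sqrt(142) / 80535112812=-0.50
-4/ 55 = -0.07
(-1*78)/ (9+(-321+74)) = 39/ 119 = 0.33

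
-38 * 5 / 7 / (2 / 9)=-855 / 7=-122.14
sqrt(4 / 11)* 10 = 20* sqrt(11) / 11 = 6.03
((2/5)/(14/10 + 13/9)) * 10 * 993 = 44685/32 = 1396.41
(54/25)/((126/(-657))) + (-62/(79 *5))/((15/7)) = -94033/8295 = -11.34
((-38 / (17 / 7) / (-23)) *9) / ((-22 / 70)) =-83790 / 4301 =-19.48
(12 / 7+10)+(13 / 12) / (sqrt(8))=13 *sqrt(2) / 48+82 / 7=12.10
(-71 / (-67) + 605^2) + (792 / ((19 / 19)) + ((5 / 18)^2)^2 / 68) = 175438314087955 / 478270656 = 366818.06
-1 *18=-18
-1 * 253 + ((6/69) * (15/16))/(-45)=-139657/552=-253.00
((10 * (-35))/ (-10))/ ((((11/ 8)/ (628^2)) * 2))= 55213760/ 11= 5019432.73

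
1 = 1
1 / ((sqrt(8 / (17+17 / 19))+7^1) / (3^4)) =48195 / 4127 - 81 * sqrt(3230) / 4127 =10.56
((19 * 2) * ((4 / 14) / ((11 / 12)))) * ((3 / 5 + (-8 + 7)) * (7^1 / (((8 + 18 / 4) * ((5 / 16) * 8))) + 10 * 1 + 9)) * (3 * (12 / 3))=-52596864 / 48125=-1092.92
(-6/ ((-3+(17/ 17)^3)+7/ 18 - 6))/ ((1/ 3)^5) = 26244/ 137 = 191.56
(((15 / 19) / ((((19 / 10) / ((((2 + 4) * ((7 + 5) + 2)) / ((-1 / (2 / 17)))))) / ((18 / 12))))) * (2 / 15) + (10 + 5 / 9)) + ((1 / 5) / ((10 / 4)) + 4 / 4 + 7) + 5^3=197201566 / 1380825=142.81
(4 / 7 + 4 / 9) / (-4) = -16 / 63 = -0.25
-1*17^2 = -289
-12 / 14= -6 / 7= -0.86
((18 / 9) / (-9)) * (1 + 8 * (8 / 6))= -70 / 27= -2.59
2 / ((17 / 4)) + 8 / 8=25 / 17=1.47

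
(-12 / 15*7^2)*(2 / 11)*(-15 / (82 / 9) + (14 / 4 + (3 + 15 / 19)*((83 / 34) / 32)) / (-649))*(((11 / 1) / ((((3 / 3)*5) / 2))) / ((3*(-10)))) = -5566400539 / 3223015125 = -1.73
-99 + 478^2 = 228385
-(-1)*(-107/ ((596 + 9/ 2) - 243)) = -214/ 715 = -0.30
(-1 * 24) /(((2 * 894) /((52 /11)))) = -104 /1639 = -0.06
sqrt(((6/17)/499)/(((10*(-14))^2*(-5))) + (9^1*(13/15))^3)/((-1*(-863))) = sqrt(16733193072334230)/5124580300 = 0.03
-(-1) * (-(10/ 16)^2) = -25/ 64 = -0.39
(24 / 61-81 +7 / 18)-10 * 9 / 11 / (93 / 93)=-1067689 / 12078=-88.40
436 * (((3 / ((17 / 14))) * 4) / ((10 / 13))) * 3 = 1428336 / 85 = 16803.95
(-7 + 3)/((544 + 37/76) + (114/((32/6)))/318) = -64448/8773855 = -0.01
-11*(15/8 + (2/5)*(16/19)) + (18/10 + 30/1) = 5677/760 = 7.47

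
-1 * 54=-54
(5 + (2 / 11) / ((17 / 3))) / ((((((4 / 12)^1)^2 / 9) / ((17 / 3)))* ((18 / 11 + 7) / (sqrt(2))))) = 25407* sqrt(2) / 95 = 378.22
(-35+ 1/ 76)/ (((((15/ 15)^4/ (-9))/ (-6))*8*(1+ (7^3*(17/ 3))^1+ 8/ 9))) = -646137/ 5323040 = -0.12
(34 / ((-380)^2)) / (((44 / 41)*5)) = 697 / 15884000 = 0.00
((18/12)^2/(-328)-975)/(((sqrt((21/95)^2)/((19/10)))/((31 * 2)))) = -4771875973/9184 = -519585.80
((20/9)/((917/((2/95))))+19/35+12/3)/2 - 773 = -1208556311/1568070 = -770.73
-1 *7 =-7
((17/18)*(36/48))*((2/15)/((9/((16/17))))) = 4/405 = 0.01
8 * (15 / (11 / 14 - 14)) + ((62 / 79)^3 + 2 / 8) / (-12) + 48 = 11341780231 / 291879088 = 38.86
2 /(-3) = -2 /3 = -0.67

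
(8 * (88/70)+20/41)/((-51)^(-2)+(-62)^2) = 39358332/14347481575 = 0.00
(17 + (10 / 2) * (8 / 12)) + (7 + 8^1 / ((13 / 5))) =1186 / 39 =30.41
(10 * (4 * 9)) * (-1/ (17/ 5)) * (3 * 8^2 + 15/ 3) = -354600/ 17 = -20858.82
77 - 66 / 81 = 2057 / 27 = 76.19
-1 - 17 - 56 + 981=907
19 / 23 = 0.83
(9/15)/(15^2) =1/375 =0.00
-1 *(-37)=37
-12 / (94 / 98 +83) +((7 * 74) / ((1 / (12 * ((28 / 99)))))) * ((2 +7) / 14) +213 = 2762631 / 2057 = 1343.04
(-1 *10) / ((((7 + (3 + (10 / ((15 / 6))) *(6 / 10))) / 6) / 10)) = -1500 / 31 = -48.39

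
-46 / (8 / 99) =-2277 / 4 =-569.25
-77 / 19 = -4.05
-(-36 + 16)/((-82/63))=-630/41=-15.37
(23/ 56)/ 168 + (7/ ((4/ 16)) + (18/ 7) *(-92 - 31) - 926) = -11423977/ 9408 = -1214.28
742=742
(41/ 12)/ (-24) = -41/ 288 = -0.14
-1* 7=-7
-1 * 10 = -10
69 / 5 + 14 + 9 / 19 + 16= 4206 / 95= 44.27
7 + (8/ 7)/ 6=151/ 21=7.19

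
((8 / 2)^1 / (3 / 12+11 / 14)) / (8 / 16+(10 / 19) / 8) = 8512 / 1247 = 6.83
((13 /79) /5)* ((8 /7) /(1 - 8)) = -104 /19355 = -0.01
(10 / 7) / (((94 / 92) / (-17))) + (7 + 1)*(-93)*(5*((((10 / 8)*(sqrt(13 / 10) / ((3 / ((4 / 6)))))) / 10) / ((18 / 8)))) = -76.13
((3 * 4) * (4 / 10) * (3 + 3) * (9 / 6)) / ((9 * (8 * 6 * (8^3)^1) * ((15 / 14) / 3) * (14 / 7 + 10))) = 7 / 153600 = 0.00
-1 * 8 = -8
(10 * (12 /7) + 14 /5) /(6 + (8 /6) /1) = 1047 /385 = 2.72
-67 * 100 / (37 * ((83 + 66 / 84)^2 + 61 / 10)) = -6566000 / 254768051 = -0.03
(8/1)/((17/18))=144/17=8.47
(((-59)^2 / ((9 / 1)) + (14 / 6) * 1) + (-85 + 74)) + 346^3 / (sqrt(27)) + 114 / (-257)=873545 / 2313 + 41421736 * sqrt(3) / 9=7971994.48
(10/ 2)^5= 3125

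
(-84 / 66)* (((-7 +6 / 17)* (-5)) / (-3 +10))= -6.04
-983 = -983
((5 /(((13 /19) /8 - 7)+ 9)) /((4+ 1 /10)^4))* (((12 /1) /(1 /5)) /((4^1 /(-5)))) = -570000000 /895766237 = -0.64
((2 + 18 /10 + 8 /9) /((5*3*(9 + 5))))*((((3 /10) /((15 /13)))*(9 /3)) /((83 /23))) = 63089 /13072500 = 0.00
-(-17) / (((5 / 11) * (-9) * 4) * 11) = -17 / 180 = -0.09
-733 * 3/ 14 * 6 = -942.43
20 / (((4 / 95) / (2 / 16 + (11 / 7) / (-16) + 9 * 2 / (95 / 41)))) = 414705 / 112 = 3702.72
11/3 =3.67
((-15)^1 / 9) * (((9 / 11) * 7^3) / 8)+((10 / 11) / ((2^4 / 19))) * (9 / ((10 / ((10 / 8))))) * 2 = -19725 / 352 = -56.04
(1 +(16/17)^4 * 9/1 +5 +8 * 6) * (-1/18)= -283331/83521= -3.39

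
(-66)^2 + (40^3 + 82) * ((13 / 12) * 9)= 1258311 / 2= 629155.50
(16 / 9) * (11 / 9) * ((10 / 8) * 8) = 1760 / 81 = 21.73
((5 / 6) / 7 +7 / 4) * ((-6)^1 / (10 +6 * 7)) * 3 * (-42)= 27.17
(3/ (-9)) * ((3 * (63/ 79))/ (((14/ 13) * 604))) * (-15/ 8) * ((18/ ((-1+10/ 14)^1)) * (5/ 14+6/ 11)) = -2195505/ 16796032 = -0.13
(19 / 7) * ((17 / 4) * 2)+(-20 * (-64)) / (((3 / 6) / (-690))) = -24729277 / 14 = -1766376.93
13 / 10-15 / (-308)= 2077 / 1540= 1.35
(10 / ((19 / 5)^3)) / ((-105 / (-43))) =0.07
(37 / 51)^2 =1369 / 2601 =0.53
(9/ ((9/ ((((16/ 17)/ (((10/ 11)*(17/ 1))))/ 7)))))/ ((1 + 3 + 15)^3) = 88/ 69378785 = 0.00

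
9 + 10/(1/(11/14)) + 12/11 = 1382/77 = 17.95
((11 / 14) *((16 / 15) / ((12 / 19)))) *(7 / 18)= 209 / 405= 0.52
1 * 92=92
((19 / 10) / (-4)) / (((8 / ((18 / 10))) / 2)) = -171 / 800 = -0.21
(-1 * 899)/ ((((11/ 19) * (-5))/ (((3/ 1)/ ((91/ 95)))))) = 973617/ 1001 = 972.64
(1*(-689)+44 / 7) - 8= -4835 / 7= -690.71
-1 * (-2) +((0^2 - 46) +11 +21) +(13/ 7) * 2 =-58/ 7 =-8.29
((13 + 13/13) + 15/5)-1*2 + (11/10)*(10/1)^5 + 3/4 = 440063/4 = 110015.75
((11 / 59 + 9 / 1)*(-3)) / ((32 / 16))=-813 / 59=-13.78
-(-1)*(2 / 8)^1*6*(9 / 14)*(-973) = -3753 / 4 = -938.25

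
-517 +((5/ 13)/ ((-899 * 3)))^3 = -22282475586834302/ 43099565931981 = -517.00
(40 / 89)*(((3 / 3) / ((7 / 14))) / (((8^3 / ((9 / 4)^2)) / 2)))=405 / 22784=0.02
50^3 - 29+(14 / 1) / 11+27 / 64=87980777 / 704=124972.69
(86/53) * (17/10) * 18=13158/265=49.65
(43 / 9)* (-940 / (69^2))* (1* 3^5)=-121260 / 529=-229.22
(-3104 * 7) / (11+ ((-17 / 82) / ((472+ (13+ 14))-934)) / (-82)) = -1975.27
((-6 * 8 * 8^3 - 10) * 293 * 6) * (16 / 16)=-43222188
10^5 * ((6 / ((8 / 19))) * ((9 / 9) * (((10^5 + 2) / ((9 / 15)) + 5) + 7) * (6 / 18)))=79173950000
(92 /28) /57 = 23 /399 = 0.06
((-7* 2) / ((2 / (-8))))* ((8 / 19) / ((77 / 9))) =2.76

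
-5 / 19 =-0.26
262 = 262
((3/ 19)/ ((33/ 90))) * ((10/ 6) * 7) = 1050/ 209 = 5.02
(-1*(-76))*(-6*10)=-4560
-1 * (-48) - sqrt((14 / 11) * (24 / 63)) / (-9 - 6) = 4 * sqrt(33) / 495 +48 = 48.05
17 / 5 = 3.40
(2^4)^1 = 16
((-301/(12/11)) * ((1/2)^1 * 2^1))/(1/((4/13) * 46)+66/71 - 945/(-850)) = -919166710/7035729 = -130.64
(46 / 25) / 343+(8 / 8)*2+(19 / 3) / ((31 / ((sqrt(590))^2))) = 97724978 / 797475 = 122.54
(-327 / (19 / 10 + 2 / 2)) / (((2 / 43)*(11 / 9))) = -632745 / 319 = -1983.53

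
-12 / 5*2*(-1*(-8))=-192 / 5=-38.40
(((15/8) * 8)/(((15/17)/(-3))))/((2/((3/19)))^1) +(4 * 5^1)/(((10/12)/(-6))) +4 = -5473/38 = -144.03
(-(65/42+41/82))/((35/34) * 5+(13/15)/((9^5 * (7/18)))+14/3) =-47960910/229865519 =-0.21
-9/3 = -3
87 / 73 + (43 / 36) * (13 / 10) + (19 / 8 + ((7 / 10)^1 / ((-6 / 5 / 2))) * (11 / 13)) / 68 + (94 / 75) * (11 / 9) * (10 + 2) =21.15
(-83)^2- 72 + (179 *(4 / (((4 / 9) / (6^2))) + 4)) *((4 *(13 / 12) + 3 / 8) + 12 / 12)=1025894 / 3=341964.67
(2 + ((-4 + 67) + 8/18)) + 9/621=13550/207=65.46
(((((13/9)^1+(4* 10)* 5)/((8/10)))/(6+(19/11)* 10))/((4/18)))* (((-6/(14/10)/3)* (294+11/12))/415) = -50413055/1019904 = -49.43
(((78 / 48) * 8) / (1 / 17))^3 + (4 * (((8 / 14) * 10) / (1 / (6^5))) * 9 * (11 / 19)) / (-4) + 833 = 1404901342 / 133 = 10563167.98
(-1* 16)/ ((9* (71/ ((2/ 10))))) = -16/ 3195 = -0.01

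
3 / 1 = 3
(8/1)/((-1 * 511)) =-8/511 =-0.02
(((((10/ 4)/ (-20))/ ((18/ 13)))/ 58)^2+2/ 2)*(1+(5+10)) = 69756073/ 4359744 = 16.00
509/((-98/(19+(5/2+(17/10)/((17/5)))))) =-5599/49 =-114.27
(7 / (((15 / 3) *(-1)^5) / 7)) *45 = -441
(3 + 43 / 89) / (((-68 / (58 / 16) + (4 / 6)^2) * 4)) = -8091 / 170168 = -0.05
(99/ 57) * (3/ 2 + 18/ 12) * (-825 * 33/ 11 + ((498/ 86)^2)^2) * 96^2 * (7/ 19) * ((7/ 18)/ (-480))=119461592039328/ 6170935805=19358.75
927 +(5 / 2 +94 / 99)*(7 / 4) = 738965 / 792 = 933.04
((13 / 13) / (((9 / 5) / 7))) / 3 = 35 / 27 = 1.30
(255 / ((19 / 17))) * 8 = 34680 / 19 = 1825.26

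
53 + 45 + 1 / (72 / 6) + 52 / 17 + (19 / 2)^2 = 9761 / 51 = 191.39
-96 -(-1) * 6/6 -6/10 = -478/5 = -95.60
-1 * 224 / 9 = -224 / 9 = -24.89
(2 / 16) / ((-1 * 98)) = -1 / 784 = -0.00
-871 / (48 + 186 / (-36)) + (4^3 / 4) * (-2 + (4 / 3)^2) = -55258 / 2313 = -23.89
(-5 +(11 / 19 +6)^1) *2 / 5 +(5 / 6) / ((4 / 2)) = 239 / 228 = 1.05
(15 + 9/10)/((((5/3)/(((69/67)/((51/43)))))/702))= 165585303/28475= 5815.11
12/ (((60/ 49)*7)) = 1.40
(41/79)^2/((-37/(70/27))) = -0.02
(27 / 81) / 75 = 1 / 225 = 0.00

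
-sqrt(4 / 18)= -sqrt(2) / 3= -0.47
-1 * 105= -105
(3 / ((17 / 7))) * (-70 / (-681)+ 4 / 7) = 3214 / 3859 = 0.83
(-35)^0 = 1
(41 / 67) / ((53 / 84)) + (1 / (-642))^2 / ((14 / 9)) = 0.97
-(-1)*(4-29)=-25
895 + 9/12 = 3583/4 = 895.75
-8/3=-2.67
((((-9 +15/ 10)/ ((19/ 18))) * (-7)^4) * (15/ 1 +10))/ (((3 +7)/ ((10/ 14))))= -1157625/ 38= -30463.82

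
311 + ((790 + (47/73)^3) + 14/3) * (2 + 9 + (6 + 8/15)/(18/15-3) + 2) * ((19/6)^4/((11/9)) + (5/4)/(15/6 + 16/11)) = 80992675380985271/131587334352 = 615505.10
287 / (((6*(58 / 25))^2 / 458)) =41076875 / 60552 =678.37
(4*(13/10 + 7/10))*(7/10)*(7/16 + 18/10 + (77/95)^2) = 2925713/180500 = 16.21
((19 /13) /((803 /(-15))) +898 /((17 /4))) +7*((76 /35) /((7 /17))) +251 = 3100516156 /6211205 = 499.18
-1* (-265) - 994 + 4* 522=1359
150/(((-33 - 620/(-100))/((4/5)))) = -300/67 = -4.48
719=719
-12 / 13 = -0.92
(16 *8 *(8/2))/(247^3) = 512/15069223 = 0.00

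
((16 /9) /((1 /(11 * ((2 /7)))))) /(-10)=-176 /315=-0.56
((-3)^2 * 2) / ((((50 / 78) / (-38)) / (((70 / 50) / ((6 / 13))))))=-404586 / 125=-3236.69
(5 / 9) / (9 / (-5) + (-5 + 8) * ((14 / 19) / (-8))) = -1900 / 7101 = -0.27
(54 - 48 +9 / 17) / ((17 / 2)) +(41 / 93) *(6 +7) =174683 / 26877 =6.50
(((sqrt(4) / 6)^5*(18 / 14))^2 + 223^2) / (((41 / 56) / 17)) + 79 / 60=4831730848739 / 4184460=1154684.44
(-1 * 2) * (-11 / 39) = 0.56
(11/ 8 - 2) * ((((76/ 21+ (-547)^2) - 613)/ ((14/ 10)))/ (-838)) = 9797800/ 61593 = 159.07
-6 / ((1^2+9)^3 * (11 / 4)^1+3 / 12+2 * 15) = -8 / 3707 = -0.00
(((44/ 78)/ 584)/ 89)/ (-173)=-11/ 175341036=-0.00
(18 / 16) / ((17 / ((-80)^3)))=-576000 / 17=-33882.35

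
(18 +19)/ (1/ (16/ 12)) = 148/ 3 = 49.33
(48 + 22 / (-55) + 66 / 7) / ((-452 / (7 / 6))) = -499 / 3390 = -0.15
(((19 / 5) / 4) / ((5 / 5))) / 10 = 19 / 200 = 0.10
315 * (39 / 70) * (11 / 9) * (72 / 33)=468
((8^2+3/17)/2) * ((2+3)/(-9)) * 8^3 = -1396480/153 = -9127.32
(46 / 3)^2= 2116 / 9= 235.11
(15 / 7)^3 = 3375 / 343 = 9.84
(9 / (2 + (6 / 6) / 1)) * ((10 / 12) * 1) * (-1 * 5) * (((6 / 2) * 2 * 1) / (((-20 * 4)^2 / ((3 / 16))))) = -9 / 4096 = -0.00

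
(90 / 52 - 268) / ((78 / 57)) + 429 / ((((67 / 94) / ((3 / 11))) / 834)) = 6191683453 / 45292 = 136705.90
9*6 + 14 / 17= 932 / 17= 54.82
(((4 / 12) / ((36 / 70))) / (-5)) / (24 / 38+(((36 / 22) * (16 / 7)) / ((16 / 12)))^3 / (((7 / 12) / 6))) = -425032223 / 746530392600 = -0.00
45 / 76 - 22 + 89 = 5137 / 76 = 67.59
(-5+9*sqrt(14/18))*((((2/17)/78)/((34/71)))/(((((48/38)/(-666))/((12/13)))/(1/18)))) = 249565/586092-49913*sqrt(7)/195364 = -0.25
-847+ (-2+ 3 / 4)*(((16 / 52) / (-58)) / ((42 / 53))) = -26822531 / 31668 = -846.99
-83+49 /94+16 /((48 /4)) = -22883 /282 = -81.15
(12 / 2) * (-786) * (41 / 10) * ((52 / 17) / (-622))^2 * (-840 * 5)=1963.97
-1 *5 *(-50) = 250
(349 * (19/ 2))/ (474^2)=6631/ 449352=0.01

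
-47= -47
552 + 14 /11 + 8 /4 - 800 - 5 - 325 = -6322 /11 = -574.73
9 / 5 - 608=-3031 / 5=-606.20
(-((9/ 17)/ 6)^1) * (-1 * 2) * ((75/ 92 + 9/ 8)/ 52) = 63/ 9568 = 0.01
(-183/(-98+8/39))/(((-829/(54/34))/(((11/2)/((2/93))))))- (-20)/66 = -0.61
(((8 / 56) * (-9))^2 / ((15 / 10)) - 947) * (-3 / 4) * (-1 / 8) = -139047 / 1568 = -88.68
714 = 714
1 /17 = 0.06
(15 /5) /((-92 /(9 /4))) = -27 /368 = -0.07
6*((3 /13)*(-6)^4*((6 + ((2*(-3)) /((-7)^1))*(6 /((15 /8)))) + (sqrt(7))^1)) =23328*sqrt(7) /13 + 7138368 /455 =20436.42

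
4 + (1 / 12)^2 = 4.01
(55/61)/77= 5/427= 0.01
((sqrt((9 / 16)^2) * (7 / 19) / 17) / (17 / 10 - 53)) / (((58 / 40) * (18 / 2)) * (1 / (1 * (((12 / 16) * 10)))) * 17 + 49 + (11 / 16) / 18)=-10500 / 3473854987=-0.00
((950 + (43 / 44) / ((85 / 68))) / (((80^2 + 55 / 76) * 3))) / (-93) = -1324756 / 2488217325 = -0.00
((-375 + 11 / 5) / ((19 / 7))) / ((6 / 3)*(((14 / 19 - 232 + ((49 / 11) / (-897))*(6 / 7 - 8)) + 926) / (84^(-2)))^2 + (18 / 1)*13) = -0.00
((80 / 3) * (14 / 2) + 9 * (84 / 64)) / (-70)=-1361 / 480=-2.84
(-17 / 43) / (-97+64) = 17 / 1419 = 0.01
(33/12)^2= 7.56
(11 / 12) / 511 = 11 / 6132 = 0.00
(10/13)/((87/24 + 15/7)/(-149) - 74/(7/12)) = -83440/13764647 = -0.01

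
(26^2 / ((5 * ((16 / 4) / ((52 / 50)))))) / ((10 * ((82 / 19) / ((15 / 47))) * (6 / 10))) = 41743 / 96350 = 0.43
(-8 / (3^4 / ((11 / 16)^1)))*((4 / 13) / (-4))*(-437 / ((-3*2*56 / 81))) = 4807 / 8736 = 0.55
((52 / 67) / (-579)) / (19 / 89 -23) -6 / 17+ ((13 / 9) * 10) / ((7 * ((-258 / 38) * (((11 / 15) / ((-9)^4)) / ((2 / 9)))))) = -51487572629539 / 85158122049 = -604.61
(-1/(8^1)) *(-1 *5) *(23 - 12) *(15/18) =275/48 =5.73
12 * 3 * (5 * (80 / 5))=2880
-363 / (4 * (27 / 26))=-1573 / 18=-87.39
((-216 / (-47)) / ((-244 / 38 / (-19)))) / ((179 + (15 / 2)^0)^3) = 361 / 154818000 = 0.00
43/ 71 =0.61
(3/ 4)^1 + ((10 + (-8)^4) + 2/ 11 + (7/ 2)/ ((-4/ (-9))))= 362103/ 88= 4114.81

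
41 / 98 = 0.42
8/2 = 4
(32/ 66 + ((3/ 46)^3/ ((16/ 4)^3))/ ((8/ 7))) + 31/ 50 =45425699093/ 41114726400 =1.10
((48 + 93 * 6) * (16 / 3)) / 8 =404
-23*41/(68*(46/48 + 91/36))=-16974/4267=-3.98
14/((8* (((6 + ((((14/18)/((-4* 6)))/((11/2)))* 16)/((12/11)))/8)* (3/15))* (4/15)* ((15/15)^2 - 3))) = -42525/1916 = -22.19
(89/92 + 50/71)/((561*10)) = 10919/36644520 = 0.00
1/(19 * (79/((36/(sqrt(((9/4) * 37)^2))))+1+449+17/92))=368/4425043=0.00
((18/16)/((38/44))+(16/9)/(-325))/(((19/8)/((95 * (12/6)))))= 1153436/11115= 103.77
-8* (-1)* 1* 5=40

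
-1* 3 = -3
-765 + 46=-719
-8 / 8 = -1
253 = 253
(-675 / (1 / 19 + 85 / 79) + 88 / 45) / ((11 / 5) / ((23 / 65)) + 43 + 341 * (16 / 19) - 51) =-19858941911 / 9506567070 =-2.09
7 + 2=9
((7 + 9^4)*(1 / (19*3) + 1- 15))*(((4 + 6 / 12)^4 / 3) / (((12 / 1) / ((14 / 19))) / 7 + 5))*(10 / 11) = -116867859885 / 75031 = -1557594.33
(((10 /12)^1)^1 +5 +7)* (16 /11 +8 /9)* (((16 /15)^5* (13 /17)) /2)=5534384128 /348553125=15.88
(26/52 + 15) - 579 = -1127/2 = -563.50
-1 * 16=-16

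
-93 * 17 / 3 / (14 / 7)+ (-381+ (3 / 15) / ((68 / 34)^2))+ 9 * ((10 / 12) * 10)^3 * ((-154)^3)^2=4168447601779961333 / 60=69474126696332688.88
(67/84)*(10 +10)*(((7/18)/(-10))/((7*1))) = -67/756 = -0.09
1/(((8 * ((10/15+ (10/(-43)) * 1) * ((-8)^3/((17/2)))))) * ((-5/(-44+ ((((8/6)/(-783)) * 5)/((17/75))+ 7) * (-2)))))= -16577317/299335680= -0.06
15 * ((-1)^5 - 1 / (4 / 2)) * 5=-225 / 2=-112.50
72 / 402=12 / 67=0.18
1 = 1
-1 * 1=-1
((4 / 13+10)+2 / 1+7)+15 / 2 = 697 / 26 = 26.81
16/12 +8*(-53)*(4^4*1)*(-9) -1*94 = 2930410/3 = 976803.33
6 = 6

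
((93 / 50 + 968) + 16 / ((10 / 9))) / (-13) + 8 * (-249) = -1344013 / 650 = -2067.71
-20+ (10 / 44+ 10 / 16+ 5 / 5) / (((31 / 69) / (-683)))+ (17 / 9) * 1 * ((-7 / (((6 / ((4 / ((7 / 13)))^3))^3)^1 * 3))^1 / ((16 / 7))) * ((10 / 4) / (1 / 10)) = -25184510825298192667 / 1637789846616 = -15377132.10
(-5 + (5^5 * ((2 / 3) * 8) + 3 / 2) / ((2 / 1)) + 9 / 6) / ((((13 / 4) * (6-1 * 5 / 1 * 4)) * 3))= -14281 / 234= -61.03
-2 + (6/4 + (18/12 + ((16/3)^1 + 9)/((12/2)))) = 61/18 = 3.39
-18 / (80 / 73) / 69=-0.24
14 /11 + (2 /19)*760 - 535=-4991 /11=-453.73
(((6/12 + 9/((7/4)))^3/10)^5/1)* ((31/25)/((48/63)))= 3047942.93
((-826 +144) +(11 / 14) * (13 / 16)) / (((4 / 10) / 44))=-8394375 / 112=-74949.78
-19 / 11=-1.73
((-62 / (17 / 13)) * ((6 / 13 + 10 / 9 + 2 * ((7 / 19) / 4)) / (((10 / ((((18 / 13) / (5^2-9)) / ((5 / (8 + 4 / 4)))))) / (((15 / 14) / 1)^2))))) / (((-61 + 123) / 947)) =-599158377 / 26336128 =-22.75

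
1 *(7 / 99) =7 / 99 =0.07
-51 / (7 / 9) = -459 / 7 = -65.57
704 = 704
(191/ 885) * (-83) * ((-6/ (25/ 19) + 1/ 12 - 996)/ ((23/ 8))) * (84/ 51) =266457350824/ 25952625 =10267.07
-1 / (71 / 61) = -61 / 71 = -0.86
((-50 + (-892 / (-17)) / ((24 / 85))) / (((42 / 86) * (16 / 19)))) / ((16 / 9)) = 665855 / 3584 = 185.79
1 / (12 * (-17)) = -1 / 204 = -0.00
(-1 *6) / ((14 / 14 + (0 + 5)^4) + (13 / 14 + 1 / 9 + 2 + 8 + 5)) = -756 / 80897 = -0.01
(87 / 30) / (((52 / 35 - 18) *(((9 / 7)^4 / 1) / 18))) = -487403 / 421362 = -1.16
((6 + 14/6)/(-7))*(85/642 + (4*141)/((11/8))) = -72440975/148302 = -488.47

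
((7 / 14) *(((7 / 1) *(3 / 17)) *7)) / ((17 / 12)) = 882 / 289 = 3.05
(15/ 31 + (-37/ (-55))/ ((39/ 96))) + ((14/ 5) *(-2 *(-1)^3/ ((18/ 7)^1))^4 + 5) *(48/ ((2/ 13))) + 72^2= 342515278991/ 48474855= 7065.83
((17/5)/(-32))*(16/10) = -17/100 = -0.17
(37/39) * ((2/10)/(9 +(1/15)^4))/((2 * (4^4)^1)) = 124875/3032646656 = 0.00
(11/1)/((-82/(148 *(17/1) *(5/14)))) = -34595/287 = -120.54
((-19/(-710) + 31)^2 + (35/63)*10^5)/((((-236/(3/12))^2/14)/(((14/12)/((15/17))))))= 213595770476977/181934771328000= 1.17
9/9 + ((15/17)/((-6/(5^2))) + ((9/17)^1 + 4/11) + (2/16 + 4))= 3503/1496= 2.34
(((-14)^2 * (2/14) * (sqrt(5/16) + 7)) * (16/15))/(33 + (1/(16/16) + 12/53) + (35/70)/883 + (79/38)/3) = 6.47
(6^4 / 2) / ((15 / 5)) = 216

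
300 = 300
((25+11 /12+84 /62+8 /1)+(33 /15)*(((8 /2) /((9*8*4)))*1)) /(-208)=-393971 /2321280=-0.17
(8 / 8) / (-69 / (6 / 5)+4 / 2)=-2 / 111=-0.02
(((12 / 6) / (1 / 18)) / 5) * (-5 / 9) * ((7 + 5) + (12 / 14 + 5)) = -500 / 7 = -71.43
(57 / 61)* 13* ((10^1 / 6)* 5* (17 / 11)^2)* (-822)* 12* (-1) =17603047800 / 7381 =2384913.67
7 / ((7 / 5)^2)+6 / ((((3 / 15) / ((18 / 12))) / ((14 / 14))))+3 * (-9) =151 / 7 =21.57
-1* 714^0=-1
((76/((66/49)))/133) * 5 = 70/33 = 2.12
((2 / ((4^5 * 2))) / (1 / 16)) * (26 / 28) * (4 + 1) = 65 / 896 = 0.07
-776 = -776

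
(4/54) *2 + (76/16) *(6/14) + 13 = 11479/756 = 15.18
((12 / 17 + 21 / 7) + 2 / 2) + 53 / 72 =6661 / 1224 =5.44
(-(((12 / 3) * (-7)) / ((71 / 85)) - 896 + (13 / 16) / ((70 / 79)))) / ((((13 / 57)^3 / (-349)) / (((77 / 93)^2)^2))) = -295894459480489641233 / 23049163236320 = -12837535.86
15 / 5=3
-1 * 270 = -270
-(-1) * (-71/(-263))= 71/263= 0.27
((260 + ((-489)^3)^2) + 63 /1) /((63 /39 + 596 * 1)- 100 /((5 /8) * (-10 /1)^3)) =4443615937269887300 /194277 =22872578520719.83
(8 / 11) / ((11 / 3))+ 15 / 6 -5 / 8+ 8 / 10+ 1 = 18747 / 4840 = 3.87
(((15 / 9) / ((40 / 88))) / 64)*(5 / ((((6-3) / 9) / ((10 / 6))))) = 275 / 192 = 1.43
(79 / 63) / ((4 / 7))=2.19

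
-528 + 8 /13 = -527.38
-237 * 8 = -1896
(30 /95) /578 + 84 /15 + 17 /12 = 2311891 /329460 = 7.02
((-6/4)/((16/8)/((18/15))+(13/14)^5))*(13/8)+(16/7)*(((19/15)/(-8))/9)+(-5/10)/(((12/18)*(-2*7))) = -29348152381/28750672440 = -1.02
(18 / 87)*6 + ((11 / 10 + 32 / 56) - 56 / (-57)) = 450721 / 115710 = 3.90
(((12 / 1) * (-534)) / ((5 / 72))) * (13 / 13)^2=-461376 / 5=-92275.20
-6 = -6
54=54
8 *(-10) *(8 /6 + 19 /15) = -208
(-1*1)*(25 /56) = -25 /56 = -0.45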